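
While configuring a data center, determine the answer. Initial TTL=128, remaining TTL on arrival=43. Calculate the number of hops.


Given: initial TTL = 128, received TTL = 43
Hops = initial TTL - received TTL
Hops = 128 - 43 = 85

85


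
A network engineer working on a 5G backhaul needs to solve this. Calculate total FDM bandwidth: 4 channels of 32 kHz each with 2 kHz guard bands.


Given: 4 channels, 32 kHz each, guard = 2 kHz
Channel bandwidth = 4 * 32 = 128 kHz
Guard bands = 3 gaps * 2 kHz = 6 kHz
Total = 128 + 6 = 134 kHz

134


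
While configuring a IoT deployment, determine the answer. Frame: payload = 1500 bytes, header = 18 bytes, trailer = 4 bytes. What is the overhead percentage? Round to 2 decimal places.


Given: payload = 1500 B, header = 18 B, trailer = 4 B
Overhead bytes = header + trailer = 18 + 4 = 22
Total frame = payload + overhead = 1500 + 22 = 1522
Overhead % = 22 / 1522 * 100 = 1.4455% -> 1.45% (2 dp)

1.45


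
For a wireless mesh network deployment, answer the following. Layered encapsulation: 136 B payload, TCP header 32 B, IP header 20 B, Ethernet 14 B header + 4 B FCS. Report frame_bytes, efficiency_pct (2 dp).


TCP segment = 136 + 32 = 168 B
IP packet = 168 + 20 = 188 B
Ethernet frame = 188 + 14 + 4 = 206 B
Efficiency = app / frame = 136 / 206 = 0.660194 = 66.0194% -> 66.02% (2 dp)

206, 66.02


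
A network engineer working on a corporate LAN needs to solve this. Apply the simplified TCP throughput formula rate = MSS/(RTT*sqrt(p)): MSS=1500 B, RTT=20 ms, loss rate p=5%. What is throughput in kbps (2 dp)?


Given: MSS = 1500 bytes, RTT = 20 ms, loss = 5%
RTT in seconds = 20 / 1000 = 0.02
Loss rate = 5% = 0.05
sqrt(loss) = sqrt(0.05) = 0.223606797750
Throughput (bytes/s) = 1500 / (0.02 * 0.223606797750) = 335410.1966
Throughput (kbps) = 335410.1966 * 8 / 1000 = 2683.281573 -> 2683.28 kbps (2 dp)

2683.28


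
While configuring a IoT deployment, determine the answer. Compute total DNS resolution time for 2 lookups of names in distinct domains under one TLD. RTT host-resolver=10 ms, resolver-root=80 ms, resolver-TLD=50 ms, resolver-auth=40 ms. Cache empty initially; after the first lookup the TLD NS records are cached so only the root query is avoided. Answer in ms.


Lookup 1 (cold cache): local + root + TLD + auth = 10 + 80 + 50 + 40 = 180 ms
Lookups 2..2 (TLD NS cached -> skip root; new domain -> still ask TLD and auth): local + TLD + auth = 10 + 50 + 40 = 100 ms each
Remaining 1 lookups: 1 * 100 = 100 ms
Total = 180 + 100 = 280 ms

280


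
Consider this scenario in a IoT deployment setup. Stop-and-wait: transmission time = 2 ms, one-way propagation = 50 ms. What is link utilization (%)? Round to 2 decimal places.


Given: Ttrans = 2 ms, Tprop = 50 ms
RTT = 2 * Tprop = 2 * 50 = 100 ms
U = Ttrans / (Ttrans + RTT)
U = 2 / (2 + 100)
U = 2 / 102 = 0.019608
U% = 1.96%

1.96


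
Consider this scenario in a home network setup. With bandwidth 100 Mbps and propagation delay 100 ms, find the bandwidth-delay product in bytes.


Given: bandwidth = 100 Mbps, delay = 100 ms
BDP in bits = 100 * 10^6 * 100 / 1000
BDP in bits = 10000000
BDP in bytes = 10000000 / 8 = 1250000

1250000


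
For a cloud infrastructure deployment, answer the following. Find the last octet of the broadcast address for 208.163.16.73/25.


Given: IP = 208.163.16.73, prefix = /25
Host bits = 32 - 25 = 7
Network last octet = 73 AND mask = 0
Host part size = 2^7 - 1 = 127
Broadcast last octet = 0 OR 127 = 127

127


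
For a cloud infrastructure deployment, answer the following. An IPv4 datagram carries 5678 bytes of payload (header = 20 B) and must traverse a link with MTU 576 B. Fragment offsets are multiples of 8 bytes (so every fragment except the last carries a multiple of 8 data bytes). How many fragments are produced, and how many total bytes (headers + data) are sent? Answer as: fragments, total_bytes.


Max data per non-final fragment = floor((MTU - header)/8)*8 = floor((576 - 20)/8)*8 = floor(556/8)*8 = 552 B
Final fragment needs no 8-byte alignment: it can carry up to MTU - header = 556 B
Non-final fragments needed = ceil((payload - 556) / 552) = ceil(5122/552) = ceil(9.2790) = 10
Number of fragments = 10 + 1 = 11
Fragment sizes (data): 10 * 552 B + 158 B (last, 158 <= 556 OK)
Total bytes sent = payload + n_frags * header = 5678 + 11*20 = 5678 + 220 = 5898 B

11, 5898


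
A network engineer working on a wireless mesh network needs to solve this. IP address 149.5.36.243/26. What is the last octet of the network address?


Given: IP = 149.5.36.243, prefix = /26
Subnet mask = 255.255.255.192
Last octet of IP: 243
Last octet of mask: 192
Network last octet = 243 AND 192 = 192

192


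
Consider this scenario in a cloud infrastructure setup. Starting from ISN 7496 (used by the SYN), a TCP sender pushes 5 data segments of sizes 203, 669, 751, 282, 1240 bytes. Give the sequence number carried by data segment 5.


The SYN occupies sequence number ISN = 7496, so the first data byte is ISN + 1 = 7497.
SEQ of data segment i = (ISN + 1) + sum of payload sizes of segments 1..i-1.
Segment 1: SEQ = 7497, payload = 203 bytes
Segment 2: SEQ = 7700, payload = 669 bytes
Segment 3: SEQ = 8369, payload = 751 bytes
Segment 4: SEQ = 9120, payload = 282 bytes
Segment 5: SEQ = 9402, payload = 1240 bytes
SEQ of segment 5 = 7497 + 203 + 669 + 751 + 282 = 9402

9402


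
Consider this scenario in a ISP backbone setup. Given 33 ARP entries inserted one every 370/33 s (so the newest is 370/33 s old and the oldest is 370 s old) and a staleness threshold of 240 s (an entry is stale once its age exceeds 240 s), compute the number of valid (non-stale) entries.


Ages are k * 370/33 s for k = 1..33 (spacing = 11.2121 s).
Entry k is valid iff k * 370/33 <= 240 iff k <= 33 * 240 / 370 = 21.4054
n_valid = floor(21.4054) = 21
(n_stale = 33 - 21 = 12)

21


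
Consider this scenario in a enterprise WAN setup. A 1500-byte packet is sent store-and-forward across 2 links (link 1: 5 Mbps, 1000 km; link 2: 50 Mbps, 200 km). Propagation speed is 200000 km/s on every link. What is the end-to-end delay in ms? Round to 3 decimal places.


Packet = 1500 bytes = 12000 bits. Store-and-forward: sum (t_trans + t_prop) per link.
Link 1: t_trans = 12000/(5*10^6) s = 2.4000 ms; t_prop = 1000/200000 s = 5.0000 ms; subtotal = 7.4000 ms
Link 2: t_trans = 12000/(50*10^6) s = 0.2400 ms; t_prop = 200/200000 s = 1.0000 ms; subtotal = 1.2400 ms
End-to-end = 7.4000 + 1.2400 = 8.6400 ms -> 8.640 ms (3 dp)

8.640


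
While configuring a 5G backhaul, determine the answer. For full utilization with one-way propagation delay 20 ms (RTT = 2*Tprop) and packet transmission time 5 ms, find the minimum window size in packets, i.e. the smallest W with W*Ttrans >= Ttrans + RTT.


Given: Ttrans = 5 ms, RTT = 40 ms (= 2 * Tprop, Tprop = 20 ms)
Time until first ACK returns = Ttrans + RTT = 5 + 40 = 45 ms
Need W * Ttrans >= Ttrans + RTT  ->  W >= (Ttrans + RTT) / Ttrans
(Ttrans + RTT) / Ttrans = 45 / 5 = 9
W_min = ceil(9) = 9

9


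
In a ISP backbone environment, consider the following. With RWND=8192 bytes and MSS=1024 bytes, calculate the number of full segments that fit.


Given: RWND = 8192 bytes, MSS = 1024 bytes
Full segments = floor(RWND / MSS)
Full segments = floor(8192 / 1024)
Full segments = floor(8.0) = 8

8


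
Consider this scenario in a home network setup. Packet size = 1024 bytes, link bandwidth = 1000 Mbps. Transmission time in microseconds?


Given: packet = 1024 bytes, bandwidth = 1000 Mbps
Packet in bits = 1024 * 8 = 8192 bits
Bandwidth = 1000 * 10^6 = 1000000000 bps
Time = 8192 / 1000000000 seconds
Time in us = 8192 * 10^6 / 1000000000 = 8.192

8.192


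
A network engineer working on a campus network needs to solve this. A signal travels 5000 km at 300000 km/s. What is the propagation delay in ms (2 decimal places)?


Given: distance = 5000 km, speed = 300000 km/s
Delay = distance / speed = 5000 / 300000 seconds
Delay in ms = 5000 * 1000 / 300000
Delay = 16.6667 ms
Rounded to 2 dp = 16.67 ms

16.67


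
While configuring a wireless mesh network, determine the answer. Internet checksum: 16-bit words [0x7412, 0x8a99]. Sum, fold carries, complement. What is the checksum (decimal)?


Given words: [0x7412, 0x8a99]
Step 1: Sum all words
Raw sum = 29714 + 35481 = 65195
One's complement = ~65195 & 0xFFFF = 340

340


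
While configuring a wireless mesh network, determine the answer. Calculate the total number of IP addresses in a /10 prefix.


Given: CIDR prefix /10
Host bits = 32 - 10 = 22
Total addresses = 2^22 = 4194304

4194304


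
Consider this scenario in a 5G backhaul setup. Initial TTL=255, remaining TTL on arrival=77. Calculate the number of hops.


Given: initial TTL = 255, received TTL = 77
Hops = initial TTL - received TTL
Hops = 255 - 77 = 178

178


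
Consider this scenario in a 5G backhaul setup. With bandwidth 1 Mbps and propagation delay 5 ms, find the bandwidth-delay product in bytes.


Given: bandwidth = 1 Mbps, delay = 5 ms
BDP in bits = 1 * 10^6 * 5 / 1000
BDP in bits = 5000
BDP in bytes = 5000 / 8 = 625

625


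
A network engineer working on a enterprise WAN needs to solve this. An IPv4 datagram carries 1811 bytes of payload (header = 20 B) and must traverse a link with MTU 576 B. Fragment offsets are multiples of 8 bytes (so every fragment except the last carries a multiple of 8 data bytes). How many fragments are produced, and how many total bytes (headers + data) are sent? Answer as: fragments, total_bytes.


Max data per non-final fragment = floor((MTU - header)/8)*8 = floor((576 - 20)/8)*8 = floor(556/8)*8 = 552 B
Final fragment needs no 8-byte alignment: it can carry up to MTU - header = 556 B
Non-final fragments needed = ceil((payload - 556) / 552) = ceil(1255/552) = ceil(2.2736) = 3
Number of fragments = 3 + 1 = 4
Fragment sizes (data): 3 * 552 B + 155 B (last, 155 <= 556 OK)
Total bytes sent = payload + n_frags * header = 1811 + 4*20 = 1811 + 80 = 1891 B

4, 1891


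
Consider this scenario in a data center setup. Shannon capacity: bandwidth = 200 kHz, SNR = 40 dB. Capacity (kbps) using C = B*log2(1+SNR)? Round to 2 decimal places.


Given: B = 200 kHz, SNR = 40 dB
SNR linear = 10^(40/10) = 10000
1 + SNR = 10001
log2(10001) = 13.2878566418
C = 200 * 1000 * 13.2878566418 = 2657571.3284 bps
C = 2657.571328 kbps -> 2657.57 kbps (2 dp)

2657.57


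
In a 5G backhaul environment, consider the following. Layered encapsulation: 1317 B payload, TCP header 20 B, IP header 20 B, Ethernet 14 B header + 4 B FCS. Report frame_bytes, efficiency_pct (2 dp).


TCP segment = 1317 + 20 = 1337 B
IP packet = 1337 + 20 = 1357 B
Ethernet frame = 1357 + 14 + 4 = 1375 B
Efficiency = app / frame = 1317 / 1375 = 0.957818 = 95.7818% -> 95.78% (2 dp)

1375, 95.78


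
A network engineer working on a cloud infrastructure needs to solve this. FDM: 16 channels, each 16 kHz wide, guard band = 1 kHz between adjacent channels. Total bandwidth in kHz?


Given: 16 channels, 16 kHz each, guard = 1 kHz
Channel bandwidth = 16 * 16 = 256 kHz
Guard bands = 15 gaps * 1 kHz = 15 kHz
Total = 256 + 15 = 271 kHz

271


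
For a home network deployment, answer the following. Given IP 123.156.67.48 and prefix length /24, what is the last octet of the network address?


Given: IP = 123.156.67.48, prefix = /24
Subnet mask = 255.255.255.0
Last octet of IP: 48
Last octet of mask: 0
Network last octet = 48 AND 0 = 0

0


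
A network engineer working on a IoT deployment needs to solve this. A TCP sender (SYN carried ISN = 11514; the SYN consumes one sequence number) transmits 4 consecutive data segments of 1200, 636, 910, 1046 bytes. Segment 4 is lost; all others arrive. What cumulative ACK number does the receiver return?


SYN uses sequence number 11514; first data byte = ISN + 1 = 11515.
Segment 1: SEQ = 11515, len = 1200 B, covers [11515, 12714]
Segment 2: SEQ = 12715, len = 636 B, covers [12715, 13350]
Segment 3: SEQ = 13351, len = 910 B, covers [13351, 14260]
Segment 4: SEQ = 14261, len = 1046 B, covers [14261, 15306] [LOST]
In-order data received: bytes [11515, 14260] (segments 1..3).
Segment 4 missing -> gap begins at byte 14261.
Cumulative ACK = next expected in-order byte = 11515 + 1200 + 636 + 910 = 14261

14261


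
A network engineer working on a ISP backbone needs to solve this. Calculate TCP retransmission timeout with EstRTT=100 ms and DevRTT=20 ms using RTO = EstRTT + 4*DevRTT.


Given: EstRTT = 100 ms, DevRTT = 20 ms
Timeout = EstRTT + 4 * DevRTT
4 * DevRTT = 4 * 20 = 80
Timeout = 100 + 80 = 180 ms

180


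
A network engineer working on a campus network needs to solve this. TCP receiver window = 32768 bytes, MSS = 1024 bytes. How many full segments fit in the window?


Given: RWND = 32768 bytes, MSS = 1024 bytes
Full segments = floor(RWND / MSS)
Full segments = floor(32768 / 1024)
Full segments = floor(32.0) = 32

32


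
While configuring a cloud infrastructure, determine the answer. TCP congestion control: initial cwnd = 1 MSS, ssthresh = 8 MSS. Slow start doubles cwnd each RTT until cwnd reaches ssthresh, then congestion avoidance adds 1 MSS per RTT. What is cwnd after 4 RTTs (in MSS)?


RTT 0: cwnd = 1 MSS (initial)
RTT 1: cwnd = 2 MSS (slow start, doubled)
RTT 2: cwnd = 4 MSS (slow start, doubled)
RTT 3: cwnd = 8 MSS (slow start, doubled)
RTT 4: cwnd = 9 MSS (congestion avoidance, +1)

9


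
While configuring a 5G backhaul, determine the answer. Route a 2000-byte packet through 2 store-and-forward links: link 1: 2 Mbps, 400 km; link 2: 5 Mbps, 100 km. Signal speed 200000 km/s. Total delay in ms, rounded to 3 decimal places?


Packet = 2000 bytes = 16000 bits. Store-and-forward: sum (t_trans + t_prop) per link.
Link 1: t_trans = 16000/(2*10^6) s = 8.0000 ms; t_prop = 400/200000 s = 2.0000 ms; subtotal = 10.0000 ms
Link 2: t_trans = 16000/(5*10^6) s = 3.2000 ms; t_prop = 100/200000 s = 0.5000 ms; subtotal = 3.7000 ms
End-to-end = 10.0000 + 3.7000 = 13.7000 ms -> 13.700 ms (3 dp)

13.700


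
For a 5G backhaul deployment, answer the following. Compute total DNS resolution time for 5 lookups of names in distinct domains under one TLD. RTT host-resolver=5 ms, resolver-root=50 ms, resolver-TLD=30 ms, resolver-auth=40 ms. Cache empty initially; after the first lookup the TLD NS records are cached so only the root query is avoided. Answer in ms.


Lookup 1 (cold cache): local + root + TLD + auth = 5 + 50 + 30 + 40 = 125 ms
Lookups 2..5 (TLD NS cached -> skip root; new domain -> still ask TLD and auth): local + TLD + auth = 5 + 30 + 40 = 75 ms each
Remaining 4 lookups: 4 * 75 = 300 ms
Total = 125 + 300 = 425 ms

425


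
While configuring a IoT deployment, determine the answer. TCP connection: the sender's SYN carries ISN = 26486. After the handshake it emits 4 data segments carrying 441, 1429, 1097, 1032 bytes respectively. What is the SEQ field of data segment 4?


The SYN occupies sequence number ISN = 26486, so the first data byte is ISN + 1 = 26487.
SEQ of data segment i = (ISN + 1) + sum of payload sizes of segments 1..i-1.
Segment 1: SEQ = 26487, payload = 441 bytes
Segment 2: SEQ = 26928, payload = 1429 bytes
Segment 3: SEQ = 28357, payload = 1097 bytes
Segment 4: SEQ = 29454, payload = 1032 bytes
SEQ of segment 4 = 26487 + 441 + 1429 + 1097 = 29454

29454


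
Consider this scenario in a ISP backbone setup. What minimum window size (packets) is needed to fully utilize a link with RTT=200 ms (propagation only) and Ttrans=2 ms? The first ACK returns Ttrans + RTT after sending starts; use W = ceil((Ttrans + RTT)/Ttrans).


Given: Ttrans = 2 ms, RTT = 200 ms (= 2 * Tprop, Tprop = 100 ms)
Time until first ACK returns = Ttrans + RTT = 2 + 200 = 202 ms
Need W * Ttrans >= Ttrans + RTT  ->  W >= (Ttrans + RTT) / Ttrans
(Ttrans + RTT) / Ttrans = 202 / 2 = 101
W_min = ceil(101) = 101

101


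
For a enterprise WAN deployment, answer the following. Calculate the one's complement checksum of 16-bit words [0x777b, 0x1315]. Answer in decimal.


Given words: [0x777b, 0x1315]
Step 1: Sum all words
Raw sum = 30587 + 4885 = 35472
One's complement = ~35472 & 0xFFFF = 30063

30063


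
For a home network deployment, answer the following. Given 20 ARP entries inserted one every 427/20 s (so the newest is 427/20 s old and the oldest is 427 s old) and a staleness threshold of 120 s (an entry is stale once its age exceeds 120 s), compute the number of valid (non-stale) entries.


Ages are k * 427/20 s for k = 1..20 (spacing = 21.3500 s).
Entry k is valid iff k * 427/20 <= 120 iff k <= 20 * 120 / 427 = 5.6206
n_valid = floor(5.6206) = 5
(n_stale = 20 - 5 = 15)

5


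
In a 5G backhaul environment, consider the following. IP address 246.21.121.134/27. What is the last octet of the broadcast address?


Given: IP = 246.21.121.134, prefix = /27
Host bits = 32 - 27 = 5
Network last octet = 134 AND mask = 128
Host part size = 2^5 - 1 = 31
Broadcast last octet = 128 OR 31 = 159

159


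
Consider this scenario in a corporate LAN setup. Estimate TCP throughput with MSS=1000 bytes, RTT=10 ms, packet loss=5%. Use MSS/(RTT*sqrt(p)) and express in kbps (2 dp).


Given: MSS = 1000 bytes, RTT = 10 ms, loss = 5%
RTT in seconds = 10 / 1000 = 0.01
Loss rate = 5% = 0.05
sqrt(loss) = sqrt(0.05) = 0.223606797750
Throughput (bytes/s) = 1000 / (0.01 * 0.223606797750) = 447213.5955
Throughput (kbps) = 447213.5955 * 8 / 1000 = 3577.708764 -> 3577.71 kbps (2 dp)

3577.71


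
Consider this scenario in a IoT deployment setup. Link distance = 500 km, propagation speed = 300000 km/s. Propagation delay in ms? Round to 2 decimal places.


Given: distance = 500 km, speed = 300000 km/s
Delay = distance / speed = 500 / 300000 seconds
Delay in ms = 500 * 1000 / 300000
Delay = 1.6667 ms
Rounded to 2 dp = 1.67 ms

1.67


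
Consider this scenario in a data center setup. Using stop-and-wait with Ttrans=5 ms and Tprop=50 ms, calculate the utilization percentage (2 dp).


Given: Ttrans = 5 ms, Tprop = 50 ms
RTT = 2 * Tprop = 2 * 50 = 100 ms
U = Ttrans / (Ttrans + RTT)
U = 5 / (5 + 100)
U = 5 / 105 = 0.047619
U% = 4.76%

4.76


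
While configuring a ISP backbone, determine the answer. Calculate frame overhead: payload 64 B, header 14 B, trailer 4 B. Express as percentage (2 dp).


Given: payload = 64 B, header = 14 B, trailer = 4 B
Overhead bytes = header + trailer = 14 + 4 = 18
Total frame = payload + overhead = 64 + 18 = 82
Overhead % = 18 / 82 * 100 = 21.9512% -> 21.95% (2 dp)

21.95


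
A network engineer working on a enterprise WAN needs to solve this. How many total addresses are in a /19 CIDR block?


Given: CIDR prefix /19
Host bits = 32 - 19 = 13
Total addresses = 2^13 = 8192

8192


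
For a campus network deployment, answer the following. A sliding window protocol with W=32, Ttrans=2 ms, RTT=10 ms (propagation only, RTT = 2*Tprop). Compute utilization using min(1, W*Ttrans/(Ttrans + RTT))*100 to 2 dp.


Given: W = 32, Ttrans = 2 ms, RTT = 10 ms (= 2 * Tprop, Tprop = 5 ms)
Cycle time = Ttrans + RTT = 2 + 10 = 12 ms (first packet sent until its ACK returns)
W * Ttrans = 32 * 2 = 64 ms of sending per cycle
W * Ttrans / (Ttrans + RTT) = 64 / 12 = 5.333333
U = min(1, 5.333333) = 1.000000
U% = 100.00%

100.00


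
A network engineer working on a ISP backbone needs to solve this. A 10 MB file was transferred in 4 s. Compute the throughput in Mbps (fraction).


Given: file = 10 MB, time = 4 s
File in Mb = 10 * 8 = 80 Mb
Throughput = 80 / 4 Mbps
Throughput = 20 Mbps

20


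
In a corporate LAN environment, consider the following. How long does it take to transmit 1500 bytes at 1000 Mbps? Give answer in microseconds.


Given: packet = 1500 bytes, bandwidth = 1000 Mbps
Packet in bits = 1500 * 8 = 12000 bits
Bandwidth = 1000 * 10^6 = 1000000000 bps
Time = 12000 / 1000000000 seconds
Time in us = 12000 * 10^6 / 1000000000 = 12

12


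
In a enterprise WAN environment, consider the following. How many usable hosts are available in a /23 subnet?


Given: subnet mask /23
Host bits = 32 - 23 = 9
Total addresses = 2^9 = 512
Usable hosts = 512 - 2 (network + broadcast) = 510

510


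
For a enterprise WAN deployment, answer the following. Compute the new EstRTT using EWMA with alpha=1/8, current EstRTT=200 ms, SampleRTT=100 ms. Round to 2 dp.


Given: EstRTT = 200 ms, SampleRTT = 100 ms, alpha = 1/8
New EstRTT = (1 - alpha) * EstRTT + alpha * SampleRTT
(7/8) * 200 = 175
(1/8) * 100 = 12.5
New EstRTT = 175 + 12.5 = 187.5 ms -> 187.50 ms (2 dp)

187.50


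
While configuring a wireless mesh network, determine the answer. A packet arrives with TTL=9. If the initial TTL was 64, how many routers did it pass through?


Given: initial TTL = 64, received TTL = 9
Hops = initial TTL - received TTL
Hops = 64 - 9 = 55

55


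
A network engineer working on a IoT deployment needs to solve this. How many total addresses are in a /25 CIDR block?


Given: CIDR prefix /25
Host bits = 32 - 25 = 7
Total addresses = 2^7 = 128

128


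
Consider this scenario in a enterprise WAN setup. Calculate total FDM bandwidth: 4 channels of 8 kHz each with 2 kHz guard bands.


Given: 4 channels, 8 kHz each, guard = 2 kHz
Channel bandwidth = 4 * 8 = 32 kHz
Guard bands = 3 gaps * 2 kHz = 6 kHz
Total = 32 + 6 = 38 kHz

38


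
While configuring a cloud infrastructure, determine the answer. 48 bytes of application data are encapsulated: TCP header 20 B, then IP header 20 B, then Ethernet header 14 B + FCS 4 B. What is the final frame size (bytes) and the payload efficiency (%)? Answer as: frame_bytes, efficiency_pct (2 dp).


TCP segment = 48 + 20 = 68 B
IP packet = 68 + 20 = 88 B
Ethernet frame = 88 + 14 + 4 = 106 B
Efficiency = app / frame = 48 / 106 = 0.452830 = 45.2830% -> 45.28% (2 dp)

106, 45.28


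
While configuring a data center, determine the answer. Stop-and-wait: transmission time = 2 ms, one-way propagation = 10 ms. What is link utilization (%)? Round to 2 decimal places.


Given: Ttrans = 2 ms, Tprop = 10 ms
RTT = 2 * Tprop = 2 * 10 = 20 ms
U = Ttrans / (Ttrans + RTT)
U = 2 / (2 + 20)
U = 2 / 22 = 0.090909
U% = 9.09%

9.09


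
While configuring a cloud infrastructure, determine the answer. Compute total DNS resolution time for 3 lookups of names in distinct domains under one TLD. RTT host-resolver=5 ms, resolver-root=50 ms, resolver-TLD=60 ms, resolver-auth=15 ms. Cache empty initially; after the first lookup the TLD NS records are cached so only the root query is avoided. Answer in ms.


Lookup 1 (cold cache): local + root + TLD + auth = 5 + 50 + 60 + 15 = 130 ms
Lookups 2..3 (TLD NS cached -> skip root; new domain -> still ask TLD and auth): local + TLD + auth = 5 + 60 + 15 = 80 ms each
Remaining 2 lookups: 2 * 80 = 160 ms
Total = 130 + 160 = 290 ms

290


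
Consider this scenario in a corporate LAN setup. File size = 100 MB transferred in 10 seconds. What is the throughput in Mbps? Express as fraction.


Given: file = 100 MB, time = 10 s
File in Mb = 100 * 8 = 800 Mb
Throughput = 800 / 10 Mbps
Throughput = 80 Mbps

80


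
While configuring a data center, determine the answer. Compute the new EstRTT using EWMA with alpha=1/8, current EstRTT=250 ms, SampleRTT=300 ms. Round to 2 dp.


Given: EstRTT = 250 ms, SampleRTT = 300 ms, alpha = 1/8
New EstRTT = (1 - alpha) * EstRTT + alpha * SampleRTT
(7/8) * 250 = 218.75
(1/8) * 300 = 37.5
New EstRTT = 218.75 + 37.5 = 256.25 ms -> 256.25 ms (2 dp)

256.25


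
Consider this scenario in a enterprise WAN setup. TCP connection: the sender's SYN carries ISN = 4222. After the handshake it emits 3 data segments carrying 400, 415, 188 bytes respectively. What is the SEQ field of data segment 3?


The SYN occupies sequence number ISN = 4222, so the first data byte is ISN + 1 = 4223.
SEQ of data segment i = (ISN + 1) + sum of payload sizes of segments 1..i-1.
Segment 1: SEQ = 4223, payload = 400 bytes
Segment 2: SEQ = 4623, payload = 415 bytes
Segment 3: SEQ = 5038, payload = 188 bytes
SEQ of segment 3 = 4223 + 400 + 415 = 5038

5038


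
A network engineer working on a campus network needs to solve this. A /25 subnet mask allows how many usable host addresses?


Given: subnet mask /25
Host bits = 32 - 25 = 7
Total addresses = 2^7 = 128
Usable hosts = 128 - 2 (network + broadcast) = 126

126


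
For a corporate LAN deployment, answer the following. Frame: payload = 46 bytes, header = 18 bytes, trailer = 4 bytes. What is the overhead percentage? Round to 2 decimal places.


Given: payload = 46 B, header = 18 B, trailer = 4 B
Overhead bytes = header + trailer = 18 + 4 = 22
Total frame = payload + overhead = 46 + 22 = 68
Overhead % = 22 / 68 * 100 = 32.3529% -> 32.35% (2 dp)

32.35


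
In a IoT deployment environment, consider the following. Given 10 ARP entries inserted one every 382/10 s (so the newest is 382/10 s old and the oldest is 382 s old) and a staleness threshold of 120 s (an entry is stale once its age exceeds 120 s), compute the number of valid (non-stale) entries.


Ages are k * 382/10 s for k = 1..10 (spacing = 38.2000 s).
Entry k is valid iff k * 382/10 <= 120 iff k <= 10 * 120 / 382 = 3.1414
n_valid = floor(3.1414) = 3
(n_stale = 10 - 3 = 7)

3


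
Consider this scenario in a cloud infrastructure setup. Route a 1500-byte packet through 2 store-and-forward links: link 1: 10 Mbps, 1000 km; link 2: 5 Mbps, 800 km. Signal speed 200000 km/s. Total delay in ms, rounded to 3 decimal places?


Packet = 1500 bytes = 12000 bits. Store-and-forward: sum (t_trans + t_prop) per link.
Link 1: t_trans = 12000/(10*10^6) s = 1.2000 ms; t_prop = 1000/200000 s = 5.0000 ms; subtotal = 6.2000 ms
Link 2: t_trans = 12000/(5*10^6) s = 2.4000 ms; t_prop = 800/200000 s = 4.0000 ms; subtotal = 6.4000 ms
End-to-end = 6.2000 + 6.4000 = 12.6000 ms -> 12.600 ms (3 dp)

12.600


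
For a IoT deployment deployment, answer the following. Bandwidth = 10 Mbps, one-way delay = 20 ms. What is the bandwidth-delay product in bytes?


Given: bandwidth = 10 Mbps, delay = 20 ms
BDP in bits = 10 * 10^6 * 20 / 1000
BDP in bits = 200000
BDP in bytes = 200000 / 8 = 25000

25000


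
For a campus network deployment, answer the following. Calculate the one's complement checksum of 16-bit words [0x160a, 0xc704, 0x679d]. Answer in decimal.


Given words: [0x160a, 0xc704, 0x679d]
Step 1: Sum all words
Raw sum = 5642 + 50948 + 26525 = 83115
Step 2: Fold carry: (17579 + 1) = 17580
One's complement = ~17580 & 0xFFFF = 47955

47955


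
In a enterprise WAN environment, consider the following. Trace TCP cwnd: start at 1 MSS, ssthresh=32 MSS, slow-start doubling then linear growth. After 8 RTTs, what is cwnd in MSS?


RTT 0: cwnd = 1 MSS (initial)
RTT 1: cwnd = 2 MSS (slow start, doubled)
RTT 2: cwnd = 4 MSS (slow start, doubled)
RTT 3: cwnd = 8 MSS (slow start, doubled)
RTT 4: cwnd = 16 MSS (slow start, doubled)
RTT 5: cwnd = 32 MSS (slow start, doubled)
RTT 6: cwnd = 33 MSS (congestion avoidance, +1)
RTT 7: cwnd = 34 MSS (congestion avoidance, +1)
RTT 8: cwnd = 35 MSS (congestion avoidance, +1)

35


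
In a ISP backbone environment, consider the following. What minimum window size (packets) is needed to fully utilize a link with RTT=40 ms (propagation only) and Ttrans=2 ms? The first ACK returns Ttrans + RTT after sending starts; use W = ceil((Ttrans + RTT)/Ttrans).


Given: Ttrans = 2 ms, RTT = 40 ms (= 2 * Tprop, Tprop = 20 ms)
Time until first ACK returns = Ttrans + RTT = 2 + 40 = 42 ms
Need W * Ttrans >= Ttrans + RTT  ->  W >= (Ttrans + RTT) / Ttrans
(Ttrans + RTT) / Ttrans = 42 / 2 = 21
W_min = ceil(21) = 21

21


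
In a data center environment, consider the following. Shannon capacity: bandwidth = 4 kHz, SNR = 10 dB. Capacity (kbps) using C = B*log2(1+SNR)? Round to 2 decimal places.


Given: B = 4 kHz, SNR = 10 dB
SNR linear = 10^(10/10) = 10
1 + SNR = 11
log2(11) = 3.4594316186
C = 4 * 1000 * 3.4594316186 = 13837.7265 bps
C = 13.837726 kbps -> 13.84 kbps (2 dp)

13.84


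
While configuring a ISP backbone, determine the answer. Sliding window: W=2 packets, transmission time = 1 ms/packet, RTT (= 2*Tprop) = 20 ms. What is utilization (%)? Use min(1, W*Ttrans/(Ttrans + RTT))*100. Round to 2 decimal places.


Given: W = 2, Ttrans = 1 ms, RTT = 20 ms (= 2 * Tprop, Tprop = 10 ms)
Cycle time = Ttrans + RTT = 1 + 20 = 21 ms (first packet sent until its ACK returns)
W * Ttrans = 2 * 1 = 2 ms of sending per cycle
W * Ttrans / (Ttrans + RTT) = 2 / 21 = 0.095238
U = min(1, 0.095238) = 0.095238
U% = 9.52%

9.52


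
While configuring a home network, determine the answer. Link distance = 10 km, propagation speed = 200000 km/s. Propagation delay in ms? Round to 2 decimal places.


Given: distance = 10 km, speed = 200000 km/s
Delay = distance / speed = 10 / 200000 seconds
Delay in ms = 10 * 1000 / 200000
Delay = 0.0500 ms
Rounded to 2 dp = 0.05 ms

0.05


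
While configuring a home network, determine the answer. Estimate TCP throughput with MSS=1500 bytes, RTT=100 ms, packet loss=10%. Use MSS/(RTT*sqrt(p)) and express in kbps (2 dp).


Given: MSS = 1500 bytes, RTT = 100 ms, loss = 10%
RTT in seconds = 100 / 1000 = 0.1
Loss rate = 10% = 0.1
sqrt(loss) = sqrt(0.1) = 0.316227766017
Throughput (bytes/s) = 1500 / (0.1 * 0.316227766017) = 47434.1649
Throughput (kbps) = 47434.1649 * 8 / 1000 = 379.473319 -> 379.47 kbps (2 dp)

379.47


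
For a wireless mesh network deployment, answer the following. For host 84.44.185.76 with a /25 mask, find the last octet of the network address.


Given: IP = 84.44.185.76, prefix = /25
Subnet mask = 255.255.255.128
Last octet of IP: 76
Last octet of mask: 128
Network last octet = 76 AND 128 = 0

0


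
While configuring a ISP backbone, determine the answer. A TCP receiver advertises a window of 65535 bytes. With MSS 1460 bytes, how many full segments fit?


Given: RWND = 65535 bytes, MSS = 1460 bytes
Full segments = floor(RWND / MSS)
Full segments = floor(65535 / 1460)
Full segments = floor(44.887) = 44

44


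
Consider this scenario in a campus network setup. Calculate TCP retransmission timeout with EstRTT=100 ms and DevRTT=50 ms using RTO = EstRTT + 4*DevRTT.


Given: EstRTT = 100 ms, DevRTT = 50 ms
Timeout = EstRTT + 4 * DevRTT
4 * DevRTT = 4 * 50 = 200
Timeout = 100 + 200 = 300 ms

300


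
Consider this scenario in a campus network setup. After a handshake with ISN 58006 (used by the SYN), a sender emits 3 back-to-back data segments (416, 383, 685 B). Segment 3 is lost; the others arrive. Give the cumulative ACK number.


SYN uses sequence number 58006; first data byte = ISN + 1 = 58007.
Segment 1: SEQ = 58007, len = 416 B, covers [58007, 58422]
Segment 2: SEQ = 58423, len = 383 B, covers [58423, 58805]
Segment 3: SEQ = 58806, len = 685 B, covers [58806, 59490] [LOST]
In-order data received: bytes [58007, 58805] (segments 1..2).
Segment 3 missing -> gap begins at byte 58806.
Cumulative ACK = next expected in-order byte = 58007 + 416 + 383 = 58806

58806


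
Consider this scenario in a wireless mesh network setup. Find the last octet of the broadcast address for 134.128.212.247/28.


Given: IP = 134.128.212.247, prefix = /28
Host bits = 32 - 28 = 4
Network last octet = 247 AND mask = 240
Host part size = 2^4 - 1 = 15
Broadcast last octet = 240 OR 15 = 255

255


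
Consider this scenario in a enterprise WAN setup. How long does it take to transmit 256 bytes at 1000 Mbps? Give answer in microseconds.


Given: packet = 256 bytes, bandwidth = 1000 Mbps
Packet in bits = 256 * 8 = 2048 bits
Bandwidth = 1000 * 10^6 = 1000000000 bps
Time = 2048 / 1000000000 seconds
Time in us = 2048 * 10^6 / 1000000000 = 2.048

2.048


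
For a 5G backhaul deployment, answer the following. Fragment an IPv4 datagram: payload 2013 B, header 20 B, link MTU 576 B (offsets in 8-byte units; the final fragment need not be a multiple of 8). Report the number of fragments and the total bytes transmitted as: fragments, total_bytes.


Max data per non-final fragment = floor((MTU - header)/8)*8 = floor((576 - 20)/8)*8 = floor(556/8)*8 = 552 B
Final fragment needs no 8-byte alignment: it can carry up to MTU - header = 556 B
Non-final fragments needed = ceil((payload - 556) / 552) = ceil(1457/552) = ceil(2.6395) = 3
Number of fragments = 3 + 1 = 4
Fragment sizes (data): 3 * 552 B + 357 B (last, 357 <= 556 OK)
Total bytes sent = payload + n_frags * header = 2013 + 4*20 = 2013 + 80 = 2093 B

4, 2093


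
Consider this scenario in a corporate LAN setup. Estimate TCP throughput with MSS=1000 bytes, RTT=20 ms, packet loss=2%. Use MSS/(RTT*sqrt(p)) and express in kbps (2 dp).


Given: MSS = 1000 bytes, RTT = 20 ms, loss = 2%
RTT in seconds = 20 / 1000 = 0.02
Loss rate = 2% = 0.02
sqrt(loss) = sqrt(0.02) = 0.141421356237
Throughput (bytes/s) = 1000 / (0.02 * 0.141421356237) = 353553.3906
Throughput (kbps) = 353553.3906 * 8 / 1000 = 2828.427125 -> 2828.43 kbps (2 dp)

2828.43


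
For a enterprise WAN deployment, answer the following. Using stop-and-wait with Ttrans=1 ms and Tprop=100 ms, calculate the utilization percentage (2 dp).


Given: Ttrans = 1 ms, Tprop = 100 ms
RTT = 2 * Tprop = 2 * 100 = 200 ms
U = Ttrans / (Ttrans + RTT)
U = 1 / (1 + 200)
U = 1 / 201 = 0.004975
U% = 0.50%

0.50


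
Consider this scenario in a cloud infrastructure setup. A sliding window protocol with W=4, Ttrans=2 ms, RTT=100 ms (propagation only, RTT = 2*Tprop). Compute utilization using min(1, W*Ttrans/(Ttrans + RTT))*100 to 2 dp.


Given: W = 4, Ttrans = 2 ms, RTT = 100 ms (= 2 * Tprop, Tprop = 50 ms)
Cycle time = Ttrans + RTT = 2 + 100 = 102 ms (first packet sent until its ACK returns)
W * Ttrans = 4 * 2 = 8 ms of sending per cycle
W * Ttrans / (Ttrans + RTT) = 8 / 102 = 0.078431
U = min(1, 0.078431) = 0.078431
U% = 7.84%

7.84


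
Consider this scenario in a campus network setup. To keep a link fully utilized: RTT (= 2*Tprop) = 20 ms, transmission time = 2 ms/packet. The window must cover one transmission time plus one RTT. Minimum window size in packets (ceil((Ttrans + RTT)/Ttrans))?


Given: Ttrans = 2 ms, RTT = 20 ms (= 2 * Tprop, Tprop = 10 ms)
Time until first ACK returns = Ttrans + RTT = 2 + 20 = 22 ms
Need W * Ttrans >= Ttrans + RTT  ->  W >= (Ttrans + RTT) / Ttrans
(Ttrans + RTT) / Ttrans = 22 / 2 = 11
W_min = ceil(11) = 11

11


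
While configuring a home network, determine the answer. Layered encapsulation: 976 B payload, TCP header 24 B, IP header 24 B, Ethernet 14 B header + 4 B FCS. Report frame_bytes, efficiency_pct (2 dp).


TCP segment = 976 + 24 = 1000 B
IP packet = 1000 + 24 = 1024 B
Ethernet frame = 1024 + 14 + 4 = 1042 B
Efficiency = app / frame = 976 / 1042 = 0.936660 = 93.6660% -> 93.67% (2 dp)

1042, 93.67


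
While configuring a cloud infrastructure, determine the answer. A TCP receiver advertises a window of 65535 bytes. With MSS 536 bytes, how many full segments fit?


Given: RWND = 65535 bytes, MSS = 536 bytes
Full segments = floor(RWND / MSS)
Full segments = floor(65535 / 536)
Full segments = floor(122.2668) = 122

122


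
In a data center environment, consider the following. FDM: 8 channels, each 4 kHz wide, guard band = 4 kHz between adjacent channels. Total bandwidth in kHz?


Given: 8 channels, 4 kHz each, guard = 4 kHz
Channel bandwidth = 8 * 4 = 32 kHz
Guard bands = 7 gaps * 4 kHz = 28 kHz
Total = 32 + 28 = 60 kHz

60


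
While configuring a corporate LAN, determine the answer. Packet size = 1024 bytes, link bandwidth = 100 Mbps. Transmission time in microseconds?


Given: packet = 1024 bytes, bandwidth = 100 Mbps
Packet in bits = 1024 * 8 = 8192 bits
Bandwidth = 100 * 10^6 = 100000000 bps
Time = 8192 / 100000000 seconds
Time in us = 8192 * 10^6 / 100000000 = 81.92

81.92


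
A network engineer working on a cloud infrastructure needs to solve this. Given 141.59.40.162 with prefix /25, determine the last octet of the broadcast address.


Given: IP = 141.59.40.162, prefix = /25
Host bits = 32 - 25 = 7
Network last octet = 162 AND mask = 128
Host part size = 2^7 - 1 = 127
Broadcast last octet = 128 OR 127 = 255

255


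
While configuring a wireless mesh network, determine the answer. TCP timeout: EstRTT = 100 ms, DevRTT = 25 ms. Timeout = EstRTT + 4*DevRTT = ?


Given: EstRTT = 100 ms, DevRTT = 25 ms
Timeout = EstRTT + 4 * DevRTT
4 * DevRTT = 4 * 25 = 100
Timeout = 100 + 100 = 200 ms

200


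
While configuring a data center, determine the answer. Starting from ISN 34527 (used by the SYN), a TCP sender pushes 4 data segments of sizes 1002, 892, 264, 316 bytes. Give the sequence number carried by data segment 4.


The SYN occupies sequence number ISN = 34527, so the first data byte is ISN + 1 = 34528.
SEQ of data segment i = (ISN + 1) + sum of payload sizes of segments 1..i-1.
Segment 1: SEQ = 34528, payload = 1002 bytes
Segment 2: SEQ = 35530, payload = 892 bytes
Segment 3: SEQ = 36422, payload = 264 bytes
Segment 4: SEQ = 36686, payload = 316 bytes
SEQ of segment 4 = 34528 + 1002 + 892 + 264 = 36686

36686


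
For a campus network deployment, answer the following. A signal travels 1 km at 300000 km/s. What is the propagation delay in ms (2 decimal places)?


Given: distance = 1 km, speed = 300000 km/s
Delay = distance / speed = 1 / 300000 seconds
Delay in ms = 1 * 1000 / 300000
Delay = 0.0033 ms
Rounded to 2 dp = 0.00 ms

0.00


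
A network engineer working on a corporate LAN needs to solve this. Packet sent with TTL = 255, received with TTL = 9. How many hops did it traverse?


Given: initial TTL = 255, received TTL = 9
Hops = initial TTL - received TTL
Hops = 255 - 9 = 246

246


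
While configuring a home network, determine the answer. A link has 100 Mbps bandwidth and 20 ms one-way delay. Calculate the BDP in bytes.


Given: bandwidth = 100 Mbps, delay = 20 ms
BDP in bits = 100 * 10^6 * 20 / 1000
BDP in bits = 2000000
BDP in bytes = 2000000 / 8 = 250000

250000


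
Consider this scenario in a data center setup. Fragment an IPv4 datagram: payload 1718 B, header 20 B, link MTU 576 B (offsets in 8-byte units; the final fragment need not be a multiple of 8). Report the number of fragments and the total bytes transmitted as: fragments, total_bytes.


Max data per non-final fragment = floor((MTU - header)/8)*8 = floor((576 - 20)/8)*8 = floor(556/8)*8 = 552 B
Final fragment needs no 8-byte alignment: it can carry up to MTU - header = 556 B
Non-final fragments needed = ceil((payload - 556) / 552) = ceil(1162/552) = ceil(2.1051) = 3
Number of fragments = 3 + 1 = 4
Fragment sizes (data): 3 * 552 B + 62 B (last, 62 <= 556 OK)
Total bytes sent = payload + n_frags * header = 1718 + 4*20 = 1718 + 80 = 1798 B

4, 1798


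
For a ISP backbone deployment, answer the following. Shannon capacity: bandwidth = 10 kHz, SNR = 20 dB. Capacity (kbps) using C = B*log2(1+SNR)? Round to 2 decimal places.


Given: B = 10 kHz, SNR = 20 dB
SNR linear = 10^(20/10) = 100
1 + SNR = 101
log2(101) = 6.6582114828
C = 10 * 1000 * 6.6582114828 = 66582.1148 bps
C = 66.582115 kbps -> 66.58 kbps (2 dp)

66.58


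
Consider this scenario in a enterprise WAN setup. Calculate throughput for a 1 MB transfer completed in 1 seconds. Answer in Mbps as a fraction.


Given: file = 1 MB, time = 1 s
File in Mb = 1 * 8 = 8 Mb
Throughput = 8 / 1 Mbps
Throughput = 8 Mbps

8


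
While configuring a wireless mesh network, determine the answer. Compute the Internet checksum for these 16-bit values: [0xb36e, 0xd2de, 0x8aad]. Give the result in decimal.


Given words: [0xb36e, 0xd2de, 0x8aad]
Step 1: Sum all words
Raw sum = 45934 + 53982 + 35501 = 135417
Step 2: Fold carry: (4345 + 2) = 4347
One's complement = ~4347 & 0xFFFF = 61188

61188


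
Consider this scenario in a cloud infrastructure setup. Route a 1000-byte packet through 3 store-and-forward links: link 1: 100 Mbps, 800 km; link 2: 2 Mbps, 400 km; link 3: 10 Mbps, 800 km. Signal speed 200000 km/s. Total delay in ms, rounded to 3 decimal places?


Packet = 1000 bytes = 8000 bits. Store-and-forward: sum (t_trans + t_prop) per link.
Link 1: t_trans = 8000/(100*10^6) s = 0.0800 ms; t_prop = 800/200000 s = 4.0000 ms; subtotal = 4.0800 ms
Link 2: t_trans = 8000/(2*10^6) s = 4.0000 ms; t_prop = 400/200000 s = 2.0000 ms; subtotal = 6.0000 ms
Link 3: t_trans = 8000/(10*10^6) s = 0.8000 ms; t_prop = 800/200000 s = 4.0000 ms; subtotal = 4.8000 ms
End-to-end = 4.0800 + 6.0000 + 4.8000 = 14.8800 ms -> 14.880 ms (3 dp)

14.880
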